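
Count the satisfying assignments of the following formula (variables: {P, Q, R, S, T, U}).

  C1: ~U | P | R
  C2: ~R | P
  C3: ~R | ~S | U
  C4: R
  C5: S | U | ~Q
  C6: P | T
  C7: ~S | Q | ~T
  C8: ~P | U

There are 2^6 = 64 truth assignments over (P, Q, R, S, T, U).
Split on U. With U = 1, the clauses containing U are satisfied and ~U drops from the rest; 7 of the 2^5 = 32 assignments to the other variables satisfy what remains.
With U = 0, by the same count on the reduced clause set, 0 assignments work.
Total: 7 + 0 = 7.

7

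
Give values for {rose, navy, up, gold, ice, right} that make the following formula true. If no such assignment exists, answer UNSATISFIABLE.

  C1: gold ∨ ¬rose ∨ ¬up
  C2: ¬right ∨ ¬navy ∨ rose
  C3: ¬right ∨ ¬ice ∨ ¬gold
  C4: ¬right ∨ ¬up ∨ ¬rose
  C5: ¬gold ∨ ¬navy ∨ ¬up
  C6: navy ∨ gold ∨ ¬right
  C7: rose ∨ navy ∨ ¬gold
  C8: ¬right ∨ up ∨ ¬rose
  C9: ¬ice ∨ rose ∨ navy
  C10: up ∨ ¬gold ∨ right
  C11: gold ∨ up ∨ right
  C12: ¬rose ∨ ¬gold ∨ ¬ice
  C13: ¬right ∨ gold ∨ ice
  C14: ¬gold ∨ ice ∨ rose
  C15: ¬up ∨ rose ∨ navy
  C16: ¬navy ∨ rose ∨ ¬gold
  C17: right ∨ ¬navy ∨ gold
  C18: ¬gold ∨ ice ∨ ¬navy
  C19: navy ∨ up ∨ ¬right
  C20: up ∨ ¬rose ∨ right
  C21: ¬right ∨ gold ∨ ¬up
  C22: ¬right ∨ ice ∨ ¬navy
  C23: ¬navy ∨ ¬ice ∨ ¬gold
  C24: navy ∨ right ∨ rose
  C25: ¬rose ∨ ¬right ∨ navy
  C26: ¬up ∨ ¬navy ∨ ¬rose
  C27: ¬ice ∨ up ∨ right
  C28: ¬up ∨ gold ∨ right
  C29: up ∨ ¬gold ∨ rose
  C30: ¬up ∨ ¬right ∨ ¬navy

rose: True, navy: False, up: True, gold: True, ice: False, right: False

Branch on gold: set gold = True.
Branch on right: set right = False.
The clause (up) is unit, so up = True.
The clause (¬navy) is unit, so navy = False.
The clause (rose) is unit, so rose = True.
The clause (¬ice) is unit, so ice = False.
All clauses are satisfied.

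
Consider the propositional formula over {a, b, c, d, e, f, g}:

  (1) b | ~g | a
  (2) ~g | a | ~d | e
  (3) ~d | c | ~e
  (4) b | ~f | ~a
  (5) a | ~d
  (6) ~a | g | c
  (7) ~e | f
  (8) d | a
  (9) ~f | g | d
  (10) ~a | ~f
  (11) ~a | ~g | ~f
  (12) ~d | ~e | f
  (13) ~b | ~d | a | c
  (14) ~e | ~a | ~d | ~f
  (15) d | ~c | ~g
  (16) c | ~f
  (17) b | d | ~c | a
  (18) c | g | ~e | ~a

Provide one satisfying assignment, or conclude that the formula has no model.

a=1,  b=0,  c=1,  d=1,  e=0,  f=0,  g=0

Try a = 1.
From the singleton clause (~f), f = 0.
From the singleton clause (~e), e = 0.
Try g = 0.
From the singleton clause (c), c = 1.
All clauses hold; b, d can take either value.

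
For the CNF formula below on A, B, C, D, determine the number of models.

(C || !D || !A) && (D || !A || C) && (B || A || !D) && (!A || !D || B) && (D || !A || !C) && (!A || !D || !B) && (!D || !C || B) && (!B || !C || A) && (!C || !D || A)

There are 2^4 = 16 truth assignments over (A, B, C, D).
Split on B. With B = true, the clauses containing B are satisfied and !B drops from the rest; 2 of the 2^3 = 8 assignments to the other variables satisfy what remains.
With B = false, by the same count on the reduced clause set, 2 assignments work.
(One model: A=F, B=F, C=F, D=F.)
Total: 2 + 2 = 4.

4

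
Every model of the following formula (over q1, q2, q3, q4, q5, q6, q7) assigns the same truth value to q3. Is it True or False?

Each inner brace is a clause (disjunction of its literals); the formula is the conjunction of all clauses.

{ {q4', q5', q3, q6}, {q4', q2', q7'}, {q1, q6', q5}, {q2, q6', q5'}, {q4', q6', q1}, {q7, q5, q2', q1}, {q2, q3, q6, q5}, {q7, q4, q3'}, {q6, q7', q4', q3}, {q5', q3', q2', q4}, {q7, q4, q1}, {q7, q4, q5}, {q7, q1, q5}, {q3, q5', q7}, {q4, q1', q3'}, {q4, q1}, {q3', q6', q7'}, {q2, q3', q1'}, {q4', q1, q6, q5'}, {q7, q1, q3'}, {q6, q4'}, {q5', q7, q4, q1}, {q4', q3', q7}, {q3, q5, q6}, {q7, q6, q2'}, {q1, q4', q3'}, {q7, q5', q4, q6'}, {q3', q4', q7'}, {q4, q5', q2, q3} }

Suppose q3 = 1.
Branch on q7: set q7 = 1.
Unit clause (q6') forces q6 = 0.
Unit clause (q4') forces q4 = 0.
Unit clause (q1') forces q1 = 0.
But (q1) is also a unit clause — contradiction.
Backtrack on q7: now try q7 = 0.
Unit clause (q4) forces q4 = 1.
But (q4') is also a unit clause — contradiction.
Both values of q7 lead to a conflict.
So every satisfying assignment has q3 = False.

False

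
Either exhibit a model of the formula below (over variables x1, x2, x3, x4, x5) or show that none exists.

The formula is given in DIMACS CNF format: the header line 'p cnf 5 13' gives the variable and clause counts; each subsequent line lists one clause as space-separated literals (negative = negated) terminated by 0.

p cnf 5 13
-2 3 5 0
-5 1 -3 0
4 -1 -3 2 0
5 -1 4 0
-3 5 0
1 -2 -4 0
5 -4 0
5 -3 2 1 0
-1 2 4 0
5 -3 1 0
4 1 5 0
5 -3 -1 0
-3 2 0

Try x3 = True.
(x5) alone gives x5 = True.
(x1) alone gives x1 = True.
(x2) alone gives x2 = True.
No clause remains; x4 is free.

x1: True,  x2: True,  x3: True,  x4: True,  x5: True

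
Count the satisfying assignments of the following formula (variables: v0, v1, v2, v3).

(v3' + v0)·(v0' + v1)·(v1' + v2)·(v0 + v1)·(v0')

There are 2^4 = 16 truth assignments over (v0, v1, v2, v3).
Split on v0. With v0 = 1, the clauses containing v0 are satisfied and v0' drops from the rest; 0 of the 2^3 = 8 assignments to the other variables satisfy what remains.
With v0 = 0, by the same count on the reduced clause set, 1 assignment works.
(One model: v0=F, v1=T, v2=T, v3=F.)
Total: 0 + 1 = 1.

1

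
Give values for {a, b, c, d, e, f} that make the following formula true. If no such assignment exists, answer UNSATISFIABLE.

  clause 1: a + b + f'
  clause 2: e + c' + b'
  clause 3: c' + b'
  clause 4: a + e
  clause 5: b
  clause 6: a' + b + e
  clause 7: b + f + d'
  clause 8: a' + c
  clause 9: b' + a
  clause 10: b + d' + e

UNSATISFIABLE

The clause (b) is unit, so b = 1.
The clause (c') is unit, so c = 0.
The clause (a') is unit, so a = 0.
That conflicts with the unit clause (a).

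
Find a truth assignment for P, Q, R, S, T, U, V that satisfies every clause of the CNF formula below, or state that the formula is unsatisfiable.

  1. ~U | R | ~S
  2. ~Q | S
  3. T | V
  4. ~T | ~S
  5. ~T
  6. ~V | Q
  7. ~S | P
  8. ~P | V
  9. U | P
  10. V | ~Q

(~T) alone gives T = 0.
(V) alone gives V = 1.
(Q) alone gives Q = 1.
(S) alone gives S = 1.
(P) alone gives P = 1.
Try U = 1.
(R) alone gives R = 1.
Every clause now holds.

P: 1; Q: 1; R: 1; S: 1; T: 0; U: 1; V: 1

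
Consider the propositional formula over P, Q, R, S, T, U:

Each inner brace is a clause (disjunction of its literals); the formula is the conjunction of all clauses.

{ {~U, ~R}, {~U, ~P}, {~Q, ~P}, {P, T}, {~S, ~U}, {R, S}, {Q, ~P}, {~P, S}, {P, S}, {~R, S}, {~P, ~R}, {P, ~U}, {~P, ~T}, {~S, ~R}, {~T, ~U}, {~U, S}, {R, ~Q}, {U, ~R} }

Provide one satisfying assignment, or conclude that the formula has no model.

P: 0; Q: 0; R: 0; S: 1; T: 1; U: 0

Try U = 0.
(~R) alone gives R = 0.
(S) alone gives S = 1.
(~Q) alone gives Q = 0.
(~P) alone gives P = 0.
(T) alone gives T = 1.
Every clause now holds.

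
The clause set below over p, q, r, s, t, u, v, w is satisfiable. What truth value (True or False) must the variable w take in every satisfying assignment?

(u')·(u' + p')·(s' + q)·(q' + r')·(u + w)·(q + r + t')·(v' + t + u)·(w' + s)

True

Suppose w = 0.
Unit clause (u') forces u = 0.
But (u) is also a unit clause — contradiction.
So every satisfying assignment has w = True.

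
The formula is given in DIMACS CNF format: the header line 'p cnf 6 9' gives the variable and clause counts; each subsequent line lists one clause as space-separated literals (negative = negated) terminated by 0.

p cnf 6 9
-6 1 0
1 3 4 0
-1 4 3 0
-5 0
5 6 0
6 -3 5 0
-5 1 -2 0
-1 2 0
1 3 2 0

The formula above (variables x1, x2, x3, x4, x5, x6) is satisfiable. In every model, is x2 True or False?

True

Suppose x2 = False.
Unit clause (¬x5) forces x5 = False.
Unit clause (x6) forces x6 = True.
Unit clause (x1) forces x1 = True.
But (¬x1) is also a unit clause — contradiction.
So every satisfying assignment has x2 = True.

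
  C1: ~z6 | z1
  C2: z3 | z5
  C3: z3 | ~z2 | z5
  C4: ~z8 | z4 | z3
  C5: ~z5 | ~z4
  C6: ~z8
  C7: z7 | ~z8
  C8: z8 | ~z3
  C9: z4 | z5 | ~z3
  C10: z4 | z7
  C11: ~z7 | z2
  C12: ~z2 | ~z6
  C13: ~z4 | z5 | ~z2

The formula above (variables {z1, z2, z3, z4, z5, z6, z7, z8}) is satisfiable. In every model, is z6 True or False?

Suppose z6 = 1.
(z1) alone gives z1 = 1.
(~z8) alone gives z8 = 0.
(~z3) alone gives z3 = 0.
(z5) alone gives z5 = 1.
(~z4) alone gives z4 = 0.
(z7) alone gives z7 = 1.
(z2) alone gives z2 = 1.
That conflicts with the unit clause (~z2).
So every satisfying assignment has z6 = False.

False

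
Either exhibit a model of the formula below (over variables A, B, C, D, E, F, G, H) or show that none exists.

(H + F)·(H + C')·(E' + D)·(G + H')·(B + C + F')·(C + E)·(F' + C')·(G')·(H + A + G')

A: 0; B: 1; C: 0; D: 1; E: 1; F: 1; G: 0; H: 0

The clause (G') is unit, so G = 0.
The clause (H') is unit, so H = 0.
The clause (F) is unit, so F = 1.
The clause (C') is unit, so C = 0.
The clause (B) is unit, so B = 1.
The clause (E) is unit, so E = 1.
The clause (D) is unit, so D = 1.
Every clause is now satisfied; A is unconstrained.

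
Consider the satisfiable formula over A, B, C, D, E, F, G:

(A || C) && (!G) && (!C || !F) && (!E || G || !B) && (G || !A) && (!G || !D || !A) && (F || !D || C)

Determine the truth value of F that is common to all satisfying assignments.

False

Suppose F = true.
(!G) alone gives G = false.
(!C) alone gives C = false.
(A) alone gives A = true.
That conflicts with the unit clause (!A).
So every satisfying assignment has F = False.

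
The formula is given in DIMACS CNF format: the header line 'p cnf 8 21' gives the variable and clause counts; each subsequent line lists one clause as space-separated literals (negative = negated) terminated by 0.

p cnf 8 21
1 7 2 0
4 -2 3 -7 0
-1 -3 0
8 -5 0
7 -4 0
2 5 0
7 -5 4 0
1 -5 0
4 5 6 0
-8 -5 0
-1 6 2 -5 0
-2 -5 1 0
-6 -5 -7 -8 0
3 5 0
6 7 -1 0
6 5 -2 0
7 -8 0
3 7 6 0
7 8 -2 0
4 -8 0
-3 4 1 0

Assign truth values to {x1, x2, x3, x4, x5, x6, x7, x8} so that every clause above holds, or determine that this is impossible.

Case x1 = False:
From the singleton clause (¬x5), x5 = False.
From the singleton clause (x2), x2 = True.
From the singleton clause (x3), x3 = True.
From the singleton clause (x6), x6 = True.
From the singleton clause (x4), x4 = True.
From the singleton clause (x7), x7 = True.
Every clause is now satisfied; x8 is unconstrained.

x1=False,  x2=True,  x3=True,  x4=True,  x5=False,  x6=True,  x7=True,  x8=True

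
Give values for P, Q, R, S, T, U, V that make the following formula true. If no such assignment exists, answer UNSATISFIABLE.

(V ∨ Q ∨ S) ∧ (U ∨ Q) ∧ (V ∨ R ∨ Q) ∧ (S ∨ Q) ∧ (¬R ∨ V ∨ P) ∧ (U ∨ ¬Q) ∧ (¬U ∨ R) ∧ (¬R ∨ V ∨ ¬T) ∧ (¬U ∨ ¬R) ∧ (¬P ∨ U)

UNSATISFIABLE

Suppose U = True.
The clause (R) is unit, so R = True.
Now (¬R) is unsatisfied and unit — conflict.
Undo U and try U = False.
The clause (Q) is unit, so Q = True.
Now (¬Q) is unsatisfied and unit — conflict.
Both values of U lead to a conflict.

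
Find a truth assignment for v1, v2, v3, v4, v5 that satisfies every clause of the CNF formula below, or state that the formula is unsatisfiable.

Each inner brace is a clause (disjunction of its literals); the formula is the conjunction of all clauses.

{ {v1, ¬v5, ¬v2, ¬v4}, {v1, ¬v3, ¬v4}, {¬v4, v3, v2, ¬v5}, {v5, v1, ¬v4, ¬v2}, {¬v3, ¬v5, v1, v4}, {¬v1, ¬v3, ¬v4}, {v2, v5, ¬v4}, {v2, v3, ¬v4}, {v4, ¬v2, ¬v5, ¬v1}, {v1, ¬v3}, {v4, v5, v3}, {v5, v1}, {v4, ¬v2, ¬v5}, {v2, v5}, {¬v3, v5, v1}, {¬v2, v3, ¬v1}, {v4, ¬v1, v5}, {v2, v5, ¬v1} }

Case v1 = True:
Case v3 = False:
The clause (¬v2) is unit, so v2 = False.
The clause (¬v4) is unit, so v4 = False.
The clause (v5) is unit, so v5 = True.
Every clause now holds.

v1=True, v2=False, v3=False, v4=False, v5=True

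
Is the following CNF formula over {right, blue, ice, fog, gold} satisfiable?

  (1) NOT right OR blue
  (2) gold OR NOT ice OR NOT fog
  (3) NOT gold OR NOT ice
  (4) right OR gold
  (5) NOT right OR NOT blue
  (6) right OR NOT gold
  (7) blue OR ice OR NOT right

Unsatisfiable

Suppose right = false.
(gold) alone gives gold = true.
But (NOT gold) is also a unit clause — contradiction.
Backtrack on right: now try right = true.
(blue) alone gives blue = true.
But (NOT blue) is also a unit clause — contradiction.
Either choice for right ends in contradiction.
No assignment satisfies every clause.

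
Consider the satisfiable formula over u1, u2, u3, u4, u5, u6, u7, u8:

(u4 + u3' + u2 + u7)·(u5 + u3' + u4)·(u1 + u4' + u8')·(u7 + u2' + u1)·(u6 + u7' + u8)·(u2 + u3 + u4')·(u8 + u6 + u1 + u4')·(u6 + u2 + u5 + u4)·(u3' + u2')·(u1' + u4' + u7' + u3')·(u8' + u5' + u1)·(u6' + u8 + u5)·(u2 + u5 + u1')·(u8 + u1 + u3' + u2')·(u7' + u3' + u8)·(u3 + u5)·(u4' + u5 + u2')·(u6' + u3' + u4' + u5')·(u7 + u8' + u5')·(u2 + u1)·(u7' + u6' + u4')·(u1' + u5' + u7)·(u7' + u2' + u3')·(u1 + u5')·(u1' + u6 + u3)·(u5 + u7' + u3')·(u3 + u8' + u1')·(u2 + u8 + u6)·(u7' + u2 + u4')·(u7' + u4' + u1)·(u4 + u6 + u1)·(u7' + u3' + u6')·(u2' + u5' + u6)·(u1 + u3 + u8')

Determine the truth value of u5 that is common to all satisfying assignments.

Suppose u5 = 0.
(u3) alone gives u3 = 1.
(u4) alone gives u4 = 1.
(u2') alone gives u2 = 0.
(u1') alone gives u1 = 0.
That conflicts with the unit clause (u1).
So every satisfying assignment has u5 = True.

True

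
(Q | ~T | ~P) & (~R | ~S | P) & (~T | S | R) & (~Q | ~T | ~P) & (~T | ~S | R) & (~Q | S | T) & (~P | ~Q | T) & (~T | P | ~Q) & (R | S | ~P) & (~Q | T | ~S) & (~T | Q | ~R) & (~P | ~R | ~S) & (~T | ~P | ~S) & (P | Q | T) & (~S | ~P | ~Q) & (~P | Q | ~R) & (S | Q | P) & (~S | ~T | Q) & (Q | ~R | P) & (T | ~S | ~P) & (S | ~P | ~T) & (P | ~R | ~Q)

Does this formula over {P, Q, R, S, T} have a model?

Try Q = 1.
Try T = 0.
The clause (S) is unit, so S = 1.
Now (~S) is unsatisfied and unit — conflict.
So T must be the other value — set T = 1.
The clause (~P) is unit, so P = 0.
Now (P) is unsatisfied and unit — conflict.
Either choice for T ends in contradiction.
So Q must be the other value — set Q = 0.
Try T = 0.
The clause (P) is unit, so P = 1.
The clause (~R) is unit, so R = 0.
The clause (S) is unit, so S = 1.
Now (~S) is unsatisfied and unit — conflict.
So T must be the other value — set T = 1.
The clause (~P) is unit, so P = 0.
The clause (~R) is unit, so R = 0.
The clause (S) is unit, so S = 1.
Now (~S) is unsatisfied and unit — conflict.
Either choice for T ends in contradiction.
Either choice for Q ends in contradiction.
No assignment satisfies every clause.

Unsatisfiable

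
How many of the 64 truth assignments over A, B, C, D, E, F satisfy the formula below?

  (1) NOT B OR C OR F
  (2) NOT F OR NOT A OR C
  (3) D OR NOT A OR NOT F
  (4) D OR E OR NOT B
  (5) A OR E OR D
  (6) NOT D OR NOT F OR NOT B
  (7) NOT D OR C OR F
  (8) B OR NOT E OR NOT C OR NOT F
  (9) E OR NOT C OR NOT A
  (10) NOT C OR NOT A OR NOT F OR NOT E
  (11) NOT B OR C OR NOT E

18

There are 2^6 = 64 truth assignments over (A, B, C, D, E, F).
Split on C. With C = true, the clauses containing C are satisfied and NOT C drops from the rest; 12 of the 2^5 = 32 assignments to the other variables satisfy what remains.
With C = false, by the same count on the reduced clause set, 6 assignments work.
(One model: A=F, B=F, C=F, D=F, E=T, F=F.)
Total: 12 + 6 = 18.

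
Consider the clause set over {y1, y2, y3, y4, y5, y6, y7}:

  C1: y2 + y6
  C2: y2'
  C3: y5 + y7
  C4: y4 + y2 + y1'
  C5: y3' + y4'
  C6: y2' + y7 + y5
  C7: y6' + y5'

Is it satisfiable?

From the singleton clause (y2'), y2 = 0.
From the singleton clause (y6), y6 = 1.
From the singleton clause (y5'), y5 = 0.
From the singleton clause (y7), y7 = 1.
Branch on y4: set y4 = 0.
From the singleton clause (y1'), y1 = 0.
Every clause is now satisfied; y3 is unconstrained.
A satisfying assignment: y1=0, y2=0, y3=1, y4=0, y5=0, y6=1, y7=1.

Yes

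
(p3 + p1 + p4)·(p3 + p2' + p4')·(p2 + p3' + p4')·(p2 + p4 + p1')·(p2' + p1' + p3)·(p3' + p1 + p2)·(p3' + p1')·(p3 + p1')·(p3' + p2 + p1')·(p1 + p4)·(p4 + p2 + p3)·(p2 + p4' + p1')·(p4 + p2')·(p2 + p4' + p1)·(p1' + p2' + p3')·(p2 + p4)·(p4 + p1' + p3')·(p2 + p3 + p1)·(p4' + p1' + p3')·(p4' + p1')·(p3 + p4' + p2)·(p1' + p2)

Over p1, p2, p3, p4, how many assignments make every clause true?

1

There are 2^4 = 16 truth assignments over (p1, p2, p3, p4).
Split on p4. With p4 = 1, the clauses containing p4 are satisfied and p4' drops from the rest; 1 of the 2^3 = 8 assignments to the other variables satisfy what remains.
With p4 = 0, by the same count on the reduced clause set, 0 assignments work.
(One model: p1=F, p2=T, p3=T, p4=T.)
Total: 1 + 0 = 1.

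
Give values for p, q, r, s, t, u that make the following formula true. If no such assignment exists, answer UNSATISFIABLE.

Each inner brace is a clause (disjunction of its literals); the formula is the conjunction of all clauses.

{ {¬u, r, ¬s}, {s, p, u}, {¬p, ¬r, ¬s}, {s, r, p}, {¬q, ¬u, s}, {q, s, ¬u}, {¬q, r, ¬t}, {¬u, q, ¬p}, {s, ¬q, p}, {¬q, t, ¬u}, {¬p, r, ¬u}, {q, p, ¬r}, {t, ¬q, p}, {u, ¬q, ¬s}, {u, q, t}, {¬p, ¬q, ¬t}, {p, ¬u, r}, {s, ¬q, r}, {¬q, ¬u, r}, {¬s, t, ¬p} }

p: True,  q: True,  r: True,  s: False,  t: False,  u: False

Branch on u: set u = False.
Branch on s: set s = False.
Unit clause (p) forces p = True.
Branch on q: set q = True.
Unit clause (¬t) forces t = False.
Unit clause (r) forces r = True.
All clauses are satisfied.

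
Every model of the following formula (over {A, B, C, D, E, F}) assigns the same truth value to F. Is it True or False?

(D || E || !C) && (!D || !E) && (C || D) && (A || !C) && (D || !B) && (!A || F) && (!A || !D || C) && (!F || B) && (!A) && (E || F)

True

Suppose F = false.
From the singleton clause (!A), A = false.
From the singleton clause (!C), C = false.
From the singleton clause (D), D = true.
From the singleton clause (!E), E = false.
But (E) is also a unit clause — contradiction.
So every satisfying assignment has F = True.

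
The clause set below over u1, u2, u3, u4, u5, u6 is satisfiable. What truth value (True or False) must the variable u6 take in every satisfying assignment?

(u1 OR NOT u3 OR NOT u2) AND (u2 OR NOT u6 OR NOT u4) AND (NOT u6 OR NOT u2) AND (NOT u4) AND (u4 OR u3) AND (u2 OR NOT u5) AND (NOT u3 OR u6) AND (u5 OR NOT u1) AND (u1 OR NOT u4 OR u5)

True

Suppose u6 = false.
From the singleton clause (NOT u4), u4 = false.
From the singleton clause (u3), u3 = true.
Now (NOT u3) is unsatisfied and unit — conflict.
So every satisfying assignment has u6 = True.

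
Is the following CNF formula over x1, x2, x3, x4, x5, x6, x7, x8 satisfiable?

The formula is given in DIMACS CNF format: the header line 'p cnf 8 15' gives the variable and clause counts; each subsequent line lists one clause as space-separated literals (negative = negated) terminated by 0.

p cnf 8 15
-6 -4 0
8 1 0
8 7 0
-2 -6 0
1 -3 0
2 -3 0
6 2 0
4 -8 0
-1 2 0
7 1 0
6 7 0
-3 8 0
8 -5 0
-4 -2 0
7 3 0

Branch on x6: set x6 = False.
The clause (x2) is unit, so x2 = True.
The clause (x7) is unit, so x7 = True.
The clause (¬x4) is unit, so x4 = False.
The clause (¬x8) is unit, so x8 = False.
The clause (x1) is unit, so x1 = True.
The clause (¬x3) is unit, so x3 = False.
The clause (¬x5) is unit, so x5 = False.
This assignment satisfies each clause.
A satisfying assignment: x1=True; x2=True; x3=False; x4=False; x5=False; x6=False; x7=True; x8=False.

Yes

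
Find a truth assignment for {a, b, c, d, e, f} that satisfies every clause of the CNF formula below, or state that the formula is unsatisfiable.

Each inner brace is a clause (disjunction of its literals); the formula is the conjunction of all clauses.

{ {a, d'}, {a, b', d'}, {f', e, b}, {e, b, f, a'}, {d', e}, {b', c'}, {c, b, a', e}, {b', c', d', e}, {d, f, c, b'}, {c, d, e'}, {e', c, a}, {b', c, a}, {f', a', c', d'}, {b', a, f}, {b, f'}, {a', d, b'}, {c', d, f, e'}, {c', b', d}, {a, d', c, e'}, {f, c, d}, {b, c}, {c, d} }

a ↦ 1; b ↦ 1; c ↦ 0; d ↦ 1; e ↦ 1; f ↦ 1

Try a = 1.
Try d = 1.
Unit clause (e) forces e = 1.
Try b = 1.
Unit clause (c') forces c = 0.
All clauses hold; f can take either value.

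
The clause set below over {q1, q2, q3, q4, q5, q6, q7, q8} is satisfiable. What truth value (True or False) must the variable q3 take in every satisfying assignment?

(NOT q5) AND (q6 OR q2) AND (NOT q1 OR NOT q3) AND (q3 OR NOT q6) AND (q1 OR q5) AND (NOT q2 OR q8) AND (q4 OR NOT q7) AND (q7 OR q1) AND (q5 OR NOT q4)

False

Suppose q3 = true.
(NOT q5) alone gives q5 = false.
(NOT q1) alone gives q1 = false.
But (q1) is also a unit clause — contradiction.
So every satisfying assignment has q3 = False.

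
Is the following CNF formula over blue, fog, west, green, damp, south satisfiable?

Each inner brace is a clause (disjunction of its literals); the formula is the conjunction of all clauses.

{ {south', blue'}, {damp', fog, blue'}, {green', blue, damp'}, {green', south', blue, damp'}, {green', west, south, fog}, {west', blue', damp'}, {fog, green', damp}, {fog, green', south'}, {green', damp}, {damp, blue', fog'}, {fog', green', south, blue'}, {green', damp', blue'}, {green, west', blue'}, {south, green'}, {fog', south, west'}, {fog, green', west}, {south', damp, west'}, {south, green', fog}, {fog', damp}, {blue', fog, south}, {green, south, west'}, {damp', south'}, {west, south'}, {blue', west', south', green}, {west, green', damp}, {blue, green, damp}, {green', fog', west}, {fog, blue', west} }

Yes, satisfiable

Case south = 0:
(green') alone gives green = 0.
(west') alone gives west = 0.
Case fog = 1:
(damp) alone gives damp = 1.
Every clause is now satisfied; blue is unconstrained.
A satisfying assignment: blue: 0,  fog: 1,  west: 0,  green: 0,  damp: 1,  south: 0.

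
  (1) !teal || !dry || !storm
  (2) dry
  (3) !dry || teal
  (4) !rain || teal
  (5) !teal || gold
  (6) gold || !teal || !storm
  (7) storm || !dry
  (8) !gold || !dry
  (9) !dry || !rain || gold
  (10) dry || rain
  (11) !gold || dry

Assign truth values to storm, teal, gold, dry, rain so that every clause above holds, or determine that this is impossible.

From the singleton clause (dry), dry = true.
From the singleton clause (teal), teal = true.
From the singleton clause (!storm), storm = false.
Now (storm) is unsatisfied and unit — conflict.

UNSATISFIABLE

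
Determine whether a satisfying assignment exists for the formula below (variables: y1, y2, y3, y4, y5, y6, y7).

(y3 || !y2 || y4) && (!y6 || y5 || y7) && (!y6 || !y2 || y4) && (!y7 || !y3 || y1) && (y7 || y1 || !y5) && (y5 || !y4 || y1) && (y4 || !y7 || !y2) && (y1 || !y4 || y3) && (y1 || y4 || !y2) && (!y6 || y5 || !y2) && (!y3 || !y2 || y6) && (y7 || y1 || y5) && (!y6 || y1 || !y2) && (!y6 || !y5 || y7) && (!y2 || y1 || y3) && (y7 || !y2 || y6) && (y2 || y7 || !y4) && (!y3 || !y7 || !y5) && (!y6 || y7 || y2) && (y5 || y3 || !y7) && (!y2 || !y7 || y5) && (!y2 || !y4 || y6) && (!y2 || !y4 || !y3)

Branch on y3: set y3 = false.
Branch on y2: set y2 = false.
Branch on y1: set y1 = false.
Unit clause (!y4) forces y4 = false.
Branch on y7: set y7 = true.
Unit clause (y5) forces y5 = true.
No clause remains; y6 is free.
A satisfying assignment: y1: false,  y2: false,  y3: false,  y4: false,  y5: true,  y6: true,  y7: true.

Yes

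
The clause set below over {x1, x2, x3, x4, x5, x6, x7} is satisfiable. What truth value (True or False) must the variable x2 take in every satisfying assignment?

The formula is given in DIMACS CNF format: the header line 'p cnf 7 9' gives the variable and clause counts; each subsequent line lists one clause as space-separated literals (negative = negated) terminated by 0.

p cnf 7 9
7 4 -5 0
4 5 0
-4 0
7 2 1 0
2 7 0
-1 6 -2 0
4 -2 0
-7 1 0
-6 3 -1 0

False

Suppose x2 = True.
(¬x4) alone gives x4 = False.
But (x4) is also a unit clause — contradiction.
So every satisfying assignment has x2 = False.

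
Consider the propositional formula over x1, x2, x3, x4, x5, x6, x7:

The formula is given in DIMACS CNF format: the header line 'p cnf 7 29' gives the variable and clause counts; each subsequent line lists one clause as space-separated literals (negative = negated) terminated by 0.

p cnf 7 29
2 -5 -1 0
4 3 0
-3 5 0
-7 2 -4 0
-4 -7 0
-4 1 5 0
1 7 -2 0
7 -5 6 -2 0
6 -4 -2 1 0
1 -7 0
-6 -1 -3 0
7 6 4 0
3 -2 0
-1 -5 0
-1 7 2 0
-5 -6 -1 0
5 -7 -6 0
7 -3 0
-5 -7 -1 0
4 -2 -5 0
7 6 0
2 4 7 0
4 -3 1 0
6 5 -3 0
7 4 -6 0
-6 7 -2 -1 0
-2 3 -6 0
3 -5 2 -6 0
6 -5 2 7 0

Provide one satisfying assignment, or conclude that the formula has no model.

UNSATISFIABLE

Branch on x4: set x4 = True.
(¬x7) alone gives x7 = False.
(¬x3) alone gives x3 = False.
(¬x2) alone gives x2 = False.
(¬x1) alone gives x1 = False.
(x5) alone gives x5 = True.
(x6) alone gives x6 = True.
That conflicts with the unit clause (¬x6).
Backtrack on x4: now try x4 = False.
(x3) alone gives x3 = True.
(x5) alone gives x5 = True.
(¬x1) alone gives x1 = False.
That conflicts with the unit clause (x1).
Either choice for x4 ends in contradiction.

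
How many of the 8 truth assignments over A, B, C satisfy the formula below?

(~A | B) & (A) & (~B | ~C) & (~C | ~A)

1

There are 2^3 = 8 truth assignments over (A, B, C).
Check each against the 4 clauses (columns in the order A, B, C):
  F F F  ✗ fails (A)
  F F T  ✗ fails (A)
  F T F  ✗ fails (A)
  F T T  ✗ fails (A)
  T F F  ✗ fails (~A | B)
  T F T  ✗ fails (~A | B)
  T T F  ✓ satisfies all
  T T T  ✗ fails (~B | ~C)
1 of the 8 rows is a model.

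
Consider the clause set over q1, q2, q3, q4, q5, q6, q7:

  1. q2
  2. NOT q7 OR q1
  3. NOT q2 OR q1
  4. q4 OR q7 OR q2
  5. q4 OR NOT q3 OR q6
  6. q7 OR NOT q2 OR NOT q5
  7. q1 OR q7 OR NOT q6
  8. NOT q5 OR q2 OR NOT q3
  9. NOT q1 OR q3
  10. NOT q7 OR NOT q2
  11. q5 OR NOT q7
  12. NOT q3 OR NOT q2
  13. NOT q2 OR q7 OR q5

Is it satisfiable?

From the singleton clause (q2), q2 = true.
From the singleton clause (q1), q1 = true.
From the singleton clause (q3), q3 = true.
Now (NOT q3) is unsatisfied and unit — conflict.
No assignment satisfies every clause.

No, unsatisfiable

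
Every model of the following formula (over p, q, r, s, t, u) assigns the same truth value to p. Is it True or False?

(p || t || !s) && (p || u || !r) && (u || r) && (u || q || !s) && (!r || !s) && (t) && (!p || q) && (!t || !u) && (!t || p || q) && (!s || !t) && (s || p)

True

Suppose p = false.
(t) alone gives t = true.
(!u) alone gives u = false.
(!r) alone gives r = false.
That conflicts with the unit clause (r).
So every satisfying assignment has p = True.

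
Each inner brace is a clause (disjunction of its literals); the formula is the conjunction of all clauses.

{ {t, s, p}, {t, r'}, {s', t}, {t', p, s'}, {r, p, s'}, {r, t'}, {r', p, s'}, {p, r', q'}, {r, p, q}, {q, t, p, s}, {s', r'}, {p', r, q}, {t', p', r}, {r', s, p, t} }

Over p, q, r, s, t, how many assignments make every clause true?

There are 2^5 = 32 truth assignments over (p, q, r, s, t).
Split on p. With p = 1, the clauses containing p are satisfied and p' drops from the rest; 3 of the 2^4 = 16 assignments to the other variables satisfy what remains.
With p = 0, by the same count on the reduced clause set, 1 assignment works.
Total: 3 + 1 = 4.

4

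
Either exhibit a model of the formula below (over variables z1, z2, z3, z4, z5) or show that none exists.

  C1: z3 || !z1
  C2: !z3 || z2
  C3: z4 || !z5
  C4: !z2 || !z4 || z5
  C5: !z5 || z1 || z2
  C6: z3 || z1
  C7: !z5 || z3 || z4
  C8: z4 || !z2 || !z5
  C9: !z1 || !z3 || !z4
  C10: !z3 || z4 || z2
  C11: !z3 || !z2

Try z3 = true.
From the singleton clause (z2), z2 = true.
That conflicts with the unit clause (!z2).
Backtrack on z3: now try z3 = false.
From the singleton clause (!z1), z1 = false.
That conflicts with the unit clause (z1).
Both values of z3 lead to a conflict.

UNSATISFIABLE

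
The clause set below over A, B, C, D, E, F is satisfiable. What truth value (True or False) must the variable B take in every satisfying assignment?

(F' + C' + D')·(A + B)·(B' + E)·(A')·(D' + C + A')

True

Suppose B = 0.
(A) alone gives A = 1.
That conflicts with the unit clause (A').
So every satisfying assignment has B = True.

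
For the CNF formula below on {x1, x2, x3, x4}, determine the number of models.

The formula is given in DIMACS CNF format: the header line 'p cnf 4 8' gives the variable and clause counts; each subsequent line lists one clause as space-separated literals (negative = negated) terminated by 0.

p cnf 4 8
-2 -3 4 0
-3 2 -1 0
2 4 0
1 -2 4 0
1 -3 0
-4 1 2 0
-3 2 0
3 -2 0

There are 2^4 = 16 truth assignments over (x1, x2, x3, x4).
Check each against the 8 clauses (columns in the order x1, x2, x3, x4):
  F F F F  ✗ fails (x2 ∨ x4)
  F F F T  ✗ fails (¬x4 ∨ x1 ∨ x2)
  F F T F  ✗ fails (x2 ∨ x4)
  F F T T  ✗ fails (x1 ∨ ¬x3)
  F T F F  ✗ fails (x1 ∨ ¬x2 ∨ x4)
  F T F T  ✗ fails (x3 ∨ ¬x2)
  F T T F  ✗ fails (¬x2 ∨ ¬x3 ∨ x4)
  F T T T  ✗ fails (x1 ∨ ¬x3)
  T F F F  ✗ fails (x2 ∨ x4)
  T F F T  ✓ satisfies all
  T F T F  ✗ fails (¬x3 ∨ x2 ∨ ¬x1)
  T F T T  ✗ fails (¬x3 ∨ x2 ∨ ¬x1)
  T T F F  ✗ fails (x3 ∨ ¬x2)
  T T F T  ✗ fails (x3 ∨ ¬x2)
  T T T F  ✗ fails (¬x2 ∨ ¬x3 ∨ x4)
  T T T T  ✓ satisfies all
2 of the 16 rows are models.

2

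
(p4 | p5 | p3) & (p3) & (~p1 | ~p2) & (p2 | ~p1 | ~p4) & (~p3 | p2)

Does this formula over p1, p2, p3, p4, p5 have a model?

(p3) alone gives p3 = 1.
(p2) alone gives p2 = 1.
(~p1) alone gives p1 = 0.
Every clause is now satisfied; p4, p5 are unconstrained.
A satisfying assignment: p1 ↦ 0,  p2 ↦ 1,  p3 ↦ 1,  p4 ↦ 0,  p5 ↦ 1.

Yes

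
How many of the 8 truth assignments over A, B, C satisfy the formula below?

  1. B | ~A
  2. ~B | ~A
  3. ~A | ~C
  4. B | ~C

3

There are 2^3 = 8 truth assignments over (A, B, C).
Check each against the 4 clauses (columns in the order A, B, C):
  F F F  ✓ satisfies all
  F F T  ✗ fails (B | ~C)
  F T F  ✓ satisfies all
  F T T  ✓ satisfies all
  T F F  ✗ fails (B | ~A)
  T F T  ✗ fails (B | ~A)
  T T F  ✗ fails (~B | ~A)
  T T T  ✗ fails (~B | ~A)
3 of the 8 rows are models.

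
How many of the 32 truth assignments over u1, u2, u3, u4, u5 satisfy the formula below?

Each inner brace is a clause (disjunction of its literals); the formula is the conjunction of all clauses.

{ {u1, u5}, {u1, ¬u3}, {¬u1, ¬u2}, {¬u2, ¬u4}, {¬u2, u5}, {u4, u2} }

6

There are 2^5 = 32 truth assignments over (u1, u2, u3, u4, u5).
Split on u3. With u3 = True, the clauses containing u3 are satisfied and ¬u3 drops from the rest; 2 of the 2^4 = 16 assignments to the other variables satisfy what remains.
With u3 = False, by the same count on the reduced clause set, 4 assignments work.
Total: 2 + 4 = 6.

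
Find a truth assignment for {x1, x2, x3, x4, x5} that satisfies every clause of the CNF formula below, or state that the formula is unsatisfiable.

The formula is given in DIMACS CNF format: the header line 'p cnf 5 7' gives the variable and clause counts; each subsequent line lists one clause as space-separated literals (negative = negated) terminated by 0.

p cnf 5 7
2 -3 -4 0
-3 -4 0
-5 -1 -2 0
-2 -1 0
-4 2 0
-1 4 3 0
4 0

(x4) alone gives x4 = True.
(¬x3) alone gives x3 = False.
(x2) alone gives x2 = True.
(¬x1) alone gives x1 = False.
No clause remains; x5 is free.

x1=False; x2=True; x3=False; x4=True; x5=True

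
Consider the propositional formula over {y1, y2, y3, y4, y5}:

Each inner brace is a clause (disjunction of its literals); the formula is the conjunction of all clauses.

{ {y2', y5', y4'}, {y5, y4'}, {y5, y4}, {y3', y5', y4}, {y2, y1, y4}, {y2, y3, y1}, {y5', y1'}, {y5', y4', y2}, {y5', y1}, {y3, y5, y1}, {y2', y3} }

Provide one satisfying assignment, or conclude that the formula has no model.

Case y5 = 1:
Unit clause (y1') forces y1 = 0.
That conflicts with the unit clause (y1).
That branch fails; take y5 = 0 instead.
Unit clause (y4') forces y4 = 0.
That conflicts with the unit clause (y4).
Either choice for y5 ends in contradiction.

UNSATISFIABLE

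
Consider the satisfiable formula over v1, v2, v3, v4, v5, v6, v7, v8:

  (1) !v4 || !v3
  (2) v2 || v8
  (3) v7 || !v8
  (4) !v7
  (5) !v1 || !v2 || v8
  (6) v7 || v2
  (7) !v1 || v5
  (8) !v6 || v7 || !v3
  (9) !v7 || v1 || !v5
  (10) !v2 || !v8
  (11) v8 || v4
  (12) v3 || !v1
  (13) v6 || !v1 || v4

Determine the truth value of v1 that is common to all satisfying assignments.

False

Suppose v1 = true.
From the singleton clause (!v7), v7 = false.
From the singleton clause (!v8), v8 = false.
From the singleton clause (v2), v2 = true.
But (!v2) is also a unit clause — contradiction.
So every satisfying assignment has v1 = False.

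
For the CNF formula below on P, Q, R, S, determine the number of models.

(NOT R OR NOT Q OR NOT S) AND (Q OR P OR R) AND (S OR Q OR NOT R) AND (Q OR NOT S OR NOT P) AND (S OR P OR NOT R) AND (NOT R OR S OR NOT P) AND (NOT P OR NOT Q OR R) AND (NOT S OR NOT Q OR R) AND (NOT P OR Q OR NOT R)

There are 2^4 = 16 truth assignments over (P, Q, R, S).
Check each against the 9 clauses (columns in the order P, Q, R, S):
  F F F F  ✗ fails (Q OR P OR R)
  F F F T  ✗ fails (Q OR P OR R)
  F F T F  ✗ fails (S OR Q OR NOT R)
  F F T T  ✓ satisfies all
  F T F F  ✓ satisfies all
  F T F T  ✗ fails (NOT S OR NOT Q OR R)
  F T T F  ✗ fails (S OR P OR NOT R)
  F T T T  ✗ fails (NOT R OR NOT Q OR NOT S)
  T F F F  ✓ satisfies all
  T F F T  ✗ fails (Q OR NOT S OR NOT P)
  T F T F  ✗ fails (S OR Q OR NOT R)
  T F T T  ✗ fails (Q OR NOT S OR NOT P)
  T T F F  ✗ fails (NOT P OR NOT Q OR R)
  T T F T  ✗ fails (NOT P OR NOT Q OR R)
  T T T F  ✗ fails (NOT R OR S OR NOT P)
  T T T T  ✗ fails (NOT R OR NOT Q OR NOT S)
3 of the 16 rows are models.

3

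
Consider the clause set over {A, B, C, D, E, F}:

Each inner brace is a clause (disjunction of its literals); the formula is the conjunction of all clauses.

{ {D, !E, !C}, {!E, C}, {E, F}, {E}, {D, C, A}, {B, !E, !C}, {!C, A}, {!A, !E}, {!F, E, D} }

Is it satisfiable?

(E) alone gives E = true.
(C) alone gives C = true.
(D) alone gives D = true.
(B) alone gives B = true.
(A) alone gives A = true.
That conflicts with the unit clause (!A).
No assignment satisfies every clause.

Unsatisfiable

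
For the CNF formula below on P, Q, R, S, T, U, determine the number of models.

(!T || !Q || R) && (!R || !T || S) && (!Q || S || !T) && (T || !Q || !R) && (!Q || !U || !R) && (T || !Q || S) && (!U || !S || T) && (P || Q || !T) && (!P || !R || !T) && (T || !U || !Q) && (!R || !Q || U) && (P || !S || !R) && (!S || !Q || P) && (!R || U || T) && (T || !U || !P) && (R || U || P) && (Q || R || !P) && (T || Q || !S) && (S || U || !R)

There are 2^6 = 64 truth assignments over (P, Q, R, S, T, U).
Split on T. With T = true, the clauses containing T are satisfied and !T drops from the rest; 0 of the 2^5 = 32 assignments to the other variables satisfy what remains.
With T = false, by the same count on the reduced clause set, 3 assignments work.
(One model: P=F, Q=F, R=F, S=F, T=F, U=T.)
Total: 0 + 3 = 3.

3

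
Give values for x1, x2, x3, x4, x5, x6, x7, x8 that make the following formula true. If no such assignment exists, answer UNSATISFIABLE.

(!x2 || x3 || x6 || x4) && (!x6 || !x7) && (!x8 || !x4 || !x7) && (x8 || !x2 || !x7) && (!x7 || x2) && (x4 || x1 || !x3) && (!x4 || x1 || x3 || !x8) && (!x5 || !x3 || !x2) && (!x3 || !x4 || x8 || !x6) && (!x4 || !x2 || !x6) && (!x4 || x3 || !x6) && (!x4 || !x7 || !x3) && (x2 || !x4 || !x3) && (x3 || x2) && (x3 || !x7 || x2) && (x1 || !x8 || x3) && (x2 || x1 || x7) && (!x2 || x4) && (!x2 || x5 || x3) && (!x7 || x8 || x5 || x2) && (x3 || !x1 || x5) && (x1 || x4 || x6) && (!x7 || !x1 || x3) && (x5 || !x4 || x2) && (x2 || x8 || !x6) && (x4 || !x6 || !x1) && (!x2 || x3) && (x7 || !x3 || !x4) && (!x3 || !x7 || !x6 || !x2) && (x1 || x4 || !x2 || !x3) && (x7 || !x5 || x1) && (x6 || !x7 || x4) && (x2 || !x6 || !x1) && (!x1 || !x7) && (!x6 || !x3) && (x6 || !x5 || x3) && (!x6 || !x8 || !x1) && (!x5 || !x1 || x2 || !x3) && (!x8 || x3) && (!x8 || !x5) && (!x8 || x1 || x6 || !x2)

x1=true; x2=false; x3=true; x4=false; x5=false; x6=false; x7=false; x8=true

Suppose x6 = false.
Suppose x7 = false.
Suppose x3 = true.
(!x4) alone gives x4 = false.
(x1) alone gives x1 = true.
(!x2) alone gives x2 = false.
(!x5) alone gives x5 = false.
All clauses hold; x8 can take either value.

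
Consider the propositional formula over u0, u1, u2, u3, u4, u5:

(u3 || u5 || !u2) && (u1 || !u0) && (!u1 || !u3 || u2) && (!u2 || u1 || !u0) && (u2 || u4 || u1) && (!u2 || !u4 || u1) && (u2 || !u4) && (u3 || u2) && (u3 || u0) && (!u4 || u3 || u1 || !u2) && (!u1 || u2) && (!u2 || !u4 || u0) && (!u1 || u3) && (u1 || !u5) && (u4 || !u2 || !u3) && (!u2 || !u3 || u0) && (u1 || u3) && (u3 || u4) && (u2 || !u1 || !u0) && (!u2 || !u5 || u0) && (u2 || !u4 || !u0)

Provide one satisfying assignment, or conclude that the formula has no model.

u0: true, u1: true, u2: true, u3: true, u4: true, u5: false

Branch on u1: set u1 = true.
The clause (u2) is unit, so u2 = true.
The clause (u3) is unit, so u3 = true.
The clause (u4) is unit, so u4 = true.
The clause (u0) is unit, so u0 = true.
No clause remains; u5 is free.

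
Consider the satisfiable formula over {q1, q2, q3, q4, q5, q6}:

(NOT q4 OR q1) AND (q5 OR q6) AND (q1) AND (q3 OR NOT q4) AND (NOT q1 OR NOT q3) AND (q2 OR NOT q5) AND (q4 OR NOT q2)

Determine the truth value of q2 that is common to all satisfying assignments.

False

Suppose q2 = true.
(q1) alone gives q1 = true.
(NOT q3) alone gives q3 = false.
(NOT q4) alone gives q4 = false.
But (q4) is also a unit clause — contradiction.
So every satisfying assignment has q2 = False.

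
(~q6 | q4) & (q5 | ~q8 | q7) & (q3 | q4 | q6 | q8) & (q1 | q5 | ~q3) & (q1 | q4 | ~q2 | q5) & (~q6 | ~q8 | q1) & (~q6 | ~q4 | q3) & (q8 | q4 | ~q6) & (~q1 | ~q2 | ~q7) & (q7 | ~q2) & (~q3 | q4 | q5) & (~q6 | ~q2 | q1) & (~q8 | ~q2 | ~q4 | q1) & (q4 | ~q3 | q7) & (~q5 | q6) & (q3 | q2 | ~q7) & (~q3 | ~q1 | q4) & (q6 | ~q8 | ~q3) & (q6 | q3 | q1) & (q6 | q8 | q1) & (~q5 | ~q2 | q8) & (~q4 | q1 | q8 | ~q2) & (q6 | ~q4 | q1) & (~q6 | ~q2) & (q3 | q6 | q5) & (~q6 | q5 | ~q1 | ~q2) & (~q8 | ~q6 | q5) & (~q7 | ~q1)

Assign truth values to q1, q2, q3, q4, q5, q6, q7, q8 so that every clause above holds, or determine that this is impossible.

Try q6 = 1.
Unit clause (q4) forces q4 = 1.
Unit clause (q3) forces q3 = 1.
Unit clause (~q2) forces q2 = 0.
Try q1 = 0.
Unit clause (q5) forces q5 = 1.
Unit clause (~q8) forces q8 = 0.
No clause remains; q7 is free.

q1 ↦ 0, q2 ↦ 0, q3 ↦ 1, q4 ↦ 1, q5 ↦ 1, q6 ↦ 1, q7 ↦ 0, q8 ↦ 0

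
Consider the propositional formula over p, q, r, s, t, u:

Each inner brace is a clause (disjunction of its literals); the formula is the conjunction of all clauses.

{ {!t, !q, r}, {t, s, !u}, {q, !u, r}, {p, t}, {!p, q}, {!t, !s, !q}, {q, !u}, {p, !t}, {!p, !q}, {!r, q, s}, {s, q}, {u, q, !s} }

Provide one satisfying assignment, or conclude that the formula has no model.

Try p = true.
From the singleton clause (q), q = true.
Now (!q) is unsatisfied and unit — conflict.
Backtrack on p: now try p = false.
From the singleton clause (t), t = true.
Now (!t) is unsatisfied and unit — conflict.
Both values of p lead to a conflict.

UNSATISFIABLE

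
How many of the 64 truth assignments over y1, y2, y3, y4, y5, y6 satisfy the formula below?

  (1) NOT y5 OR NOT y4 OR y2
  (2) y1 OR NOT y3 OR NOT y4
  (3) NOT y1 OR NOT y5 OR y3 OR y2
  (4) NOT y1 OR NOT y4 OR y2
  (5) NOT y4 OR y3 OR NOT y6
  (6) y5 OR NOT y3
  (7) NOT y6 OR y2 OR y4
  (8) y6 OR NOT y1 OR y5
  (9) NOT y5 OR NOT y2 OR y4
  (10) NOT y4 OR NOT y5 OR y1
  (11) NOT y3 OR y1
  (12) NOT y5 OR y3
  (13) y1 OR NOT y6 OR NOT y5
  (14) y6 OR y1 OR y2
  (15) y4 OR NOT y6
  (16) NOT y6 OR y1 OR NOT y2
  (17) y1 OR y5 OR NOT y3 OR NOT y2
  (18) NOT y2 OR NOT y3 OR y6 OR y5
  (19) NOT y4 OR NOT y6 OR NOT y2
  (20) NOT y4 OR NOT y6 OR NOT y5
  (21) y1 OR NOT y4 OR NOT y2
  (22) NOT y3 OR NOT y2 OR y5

There are 2^6 = 64 truth assignments over (y1, y2, y3, y4, y5, y6).
Split on y3. With y3 = true, the clauses containing y3 are satisfied and NOT y3 drops from the rest; 2 of the 2^5 = 32 assignments to the other variables satisfy what remains.
With y3 = false, by the same count on the reduced clause set, 1 assignment works.
Total: 2 + 1 = 3.

3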